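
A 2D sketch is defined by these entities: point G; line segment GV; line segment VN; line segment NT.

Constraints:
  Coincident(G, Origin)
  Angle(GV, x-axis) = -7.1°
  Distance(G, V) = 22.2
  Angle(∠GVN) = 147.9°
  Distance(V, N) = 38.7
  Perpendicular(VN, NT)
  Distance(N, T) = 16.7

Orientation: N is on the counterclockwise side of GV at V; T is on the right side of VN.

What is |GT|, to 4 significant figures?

64.18

G is at the origin; GV runs at -7.1° with length 22.2, so V = 22.2·(cos -7.1°, sin -7.1°) = (22.03, -2.744). ∠GVN = 147.9°, so VN runs at -7.1° + (180° − 147.9°) = 25.00° from the x-axis; with |VN| = 38.7, N = V + 38.7·(cos 25.00°, sin 25.00°) = (57.10, 13.61). VN is perpendicular to NT; with |NT| = 16.7 on the right of VN, T = N + 16.7·(0.4226, -0.9063) = (64.16, -1.524). Then |GT| = |T − G| = 64.18.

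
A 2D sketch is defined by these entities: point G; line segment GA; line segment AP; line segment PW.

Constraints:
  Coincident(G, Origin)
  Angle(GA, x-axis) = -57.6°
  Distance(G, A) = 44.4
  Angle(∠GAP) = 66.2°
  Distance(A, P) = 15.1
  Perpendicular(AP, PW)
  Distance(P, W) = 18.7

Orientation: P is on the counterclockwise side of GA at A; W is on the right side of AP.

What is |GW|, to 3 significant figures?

59.4

G is at the origin; GA runs at -57.6° with length 44.4, so A = 44.4·(cos -57.6°, sin -57.6°) = (23.8, -37.5). ∠GAP = 66.2°, so AP runs at -57.6° + (180° − 66.2°) = 56.2° from the x-axis; with |AP| = 15.1, P = A + 15.1·(cos 56.2°, sin 56.2°) = (32.2, -24.9). The perpendicularity gives PW at right angles to AP; with |PW| = 18.7 on the right of AP, W = P + 18.7·(0.831, -0.556) = (47.7, -35.3). Then |GW| = |W − G| = 59.4.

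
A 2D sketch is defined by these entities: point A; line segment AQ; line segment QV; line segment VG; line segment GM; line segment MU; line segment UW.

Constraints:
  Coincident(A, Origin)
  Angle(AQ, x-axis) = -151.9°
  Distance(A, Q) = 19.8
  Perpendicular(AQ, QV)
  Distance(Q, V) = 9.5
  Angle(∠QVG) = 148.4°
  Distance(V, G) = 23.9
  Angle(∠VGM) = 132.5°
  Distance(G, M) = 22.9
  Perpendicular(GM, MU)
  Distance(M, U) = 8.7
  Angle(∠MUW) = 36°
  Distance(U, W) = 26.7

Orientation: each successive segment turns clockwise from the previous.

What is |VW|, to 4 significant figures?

38.43

GM is perpendicular to MU, so MU runs at -51.00°; with |MU| = 8.7, U = (2.790, 30.56). ∠MUW = 36.0° gives UW at 165.0° from the x-axis; with |UW| = 26.7, W = (-23.00, 37.47). Then |VW| = |W − V| = 38.43.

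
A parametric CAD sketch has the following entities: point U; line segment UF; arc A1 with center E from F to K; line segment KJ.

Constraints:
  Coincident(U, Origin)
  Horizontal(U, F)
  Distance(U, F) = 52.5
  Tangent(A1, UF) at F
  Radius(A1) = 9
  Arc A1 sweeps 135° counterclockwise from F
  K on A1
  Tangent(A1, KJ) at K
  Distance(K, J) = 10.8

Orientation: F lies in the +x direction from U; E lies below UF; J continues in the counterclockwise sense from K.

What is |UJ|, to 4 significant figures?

58.49

U is at the origin; UF is horizontal with |UF| = 52.5 and F on the +x side, so F = (52.50, 0.000). The tangent condition forces EF to be normal to UF, so E = F + (0, -9) = (52.50, -9.000). On A1, F sits at bearing 90° from E; a 135° counterclockwise sweep puts K at bearing 225°, so K = E + 9.0·(cos 225°, sin 225°) = (46.14, -15.36). A1 meets KJ tangentially, so EK is at right angles to KJ, so KJ runs along (−sin 225°, cos 225°); with |KJ| = 10.8, J = (53.77, -23.00). Then |UJ| = |J − U| = 58.49.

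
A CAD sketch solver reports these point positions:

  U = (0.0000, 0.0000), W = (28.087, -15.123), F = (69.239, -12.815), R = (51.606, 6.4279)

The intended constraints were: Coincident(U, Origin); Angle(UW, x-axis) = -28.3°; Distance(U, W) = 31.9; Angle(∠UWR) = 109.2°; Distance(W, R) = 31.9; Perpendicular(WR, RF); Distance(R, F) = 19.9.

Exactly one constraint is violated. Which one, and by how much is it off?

Distance(R, F) = 19.9 — off by 6.20.

U = (0.00, 0.00) ✓; UW at -28.30° ✓; |UW| = 31.90 ✓; ∠UWR = 109.2° ✓; |WR| = 31.90 ✓; ∠(WR, RF) = 90.00° ✓; |RF| = 26.10 ✗.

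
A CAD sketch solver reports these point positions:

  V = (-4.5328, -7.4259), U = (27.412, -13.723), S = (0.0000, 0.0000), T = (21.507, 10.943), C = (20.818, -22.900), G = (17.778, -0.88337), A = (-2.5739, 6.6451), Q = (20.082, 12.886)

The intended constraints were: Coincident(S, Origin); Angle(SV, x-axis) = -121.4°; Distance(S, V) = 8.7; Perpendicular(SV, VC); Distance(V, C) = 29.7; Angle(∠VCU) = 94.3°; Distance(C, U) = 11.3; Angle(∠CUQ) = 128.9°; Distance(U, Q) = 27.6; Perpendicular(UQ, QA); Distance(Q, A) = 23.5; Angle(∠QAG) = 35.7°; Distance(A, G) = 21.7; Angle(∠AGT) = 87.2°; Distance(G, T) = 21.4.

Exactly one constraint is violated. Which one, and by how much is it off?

Distance(G, T) = 21.4 — off by 9.00.

S = (0.00, 0.00) ✓; SV at -121.4° ✓; |SV| = 8.700 ✓; ∠(SV, VC) = 90.00° ✓; |VC| = 29.70 ✓; ∠VCU = 94.30° ✓; |CU| = 11.30 ✓; ∠CUQ = 128.9° ✓; |UQ| = 27.60 ✓; ∠(UQ, QA) = 90.00° ✓; |QA| = 23.50 ✓; ∠QAG = 35.70° ✓; |AG| = 21.70 ✓; ∠AGT = 87.20° ✓; |GT| = 12.40 ✗.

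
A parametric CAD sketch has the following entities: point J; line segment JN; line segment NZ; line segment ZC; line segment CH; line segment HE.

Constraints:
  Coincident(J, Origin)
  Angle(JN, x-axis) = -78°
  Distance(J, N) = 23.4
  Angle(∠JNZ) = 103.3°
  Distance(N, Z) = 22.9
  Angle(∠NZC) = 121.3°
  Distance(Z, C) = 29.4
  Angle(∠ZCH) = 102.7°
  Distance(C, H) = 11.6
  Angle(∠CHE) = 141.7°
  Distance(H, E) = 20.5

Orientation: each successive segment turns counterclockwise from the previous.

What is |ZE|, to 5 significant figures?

37.703

J is at the origin; JN runs at -78.0° with length 23.4, so N = (4.8651, -22.889). ∠JNZ = 103.3° gives NZ at -1.3000° from the x-axis; with |NZ| = 22.9, Z = (27.759, -23.408). ∠NZC = 121.3° gives ZC at 57.400° from the x-axis; with |ZC| = 29.4, C = (43.599, 1.3599). ∠ZCH = 102.7° gives CH at 134.70° from the x-axis; with |CH| = 11.6, H = (35.440, 9.6052). ∠CHE = 141.7° gives HE at 173.00° from the x-axis; with |HE| = 20.5, E = (15.093, 12.104). Then |ZE| = |E − Z| = 37.703.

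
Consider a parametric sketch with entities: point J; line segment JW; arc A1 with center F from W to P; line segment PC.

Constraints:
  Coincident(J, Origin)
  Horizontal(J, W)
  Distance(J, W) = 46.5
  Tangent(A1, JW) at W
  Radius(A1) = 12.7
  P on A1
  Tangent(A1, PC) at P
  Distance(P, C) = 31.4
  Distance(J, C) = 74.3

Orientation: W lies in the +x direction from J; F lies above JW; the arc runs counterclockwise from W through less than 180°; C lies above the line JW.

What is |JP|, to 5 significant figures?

60.470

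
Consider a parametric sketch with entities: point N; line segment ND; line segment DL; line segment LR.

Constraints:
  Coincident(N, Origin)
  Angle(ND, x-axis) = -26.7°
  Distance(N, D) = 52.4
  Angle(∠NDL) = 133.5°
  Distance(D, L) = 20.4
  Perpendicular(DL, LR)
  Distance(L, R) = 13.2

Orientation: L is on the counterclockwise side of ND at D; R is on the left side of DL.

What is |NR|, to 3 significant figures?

61.7

N is at the origin; ND runs at -26.7° with length 52.4, so D = 52.4·(cos -26.7°, sin -26.7°) = (46.8, -23.5). ∠NDL = 133.5°, so DL runs at -26.7° + (180° − 133.5°) = 19.8° from the x-axis; with |DL| = 20.4, L = D + 20.4·(cos 19.8°, sin 19.8°) = (66.0, -16.6). DL is perpendicular to LR; with |LR| = 13.2 on the left of DL, R = L + 13.2·(-0.339, 0.941) = (61.5, -4.21). Then |NR| = |R − N| = 61.7.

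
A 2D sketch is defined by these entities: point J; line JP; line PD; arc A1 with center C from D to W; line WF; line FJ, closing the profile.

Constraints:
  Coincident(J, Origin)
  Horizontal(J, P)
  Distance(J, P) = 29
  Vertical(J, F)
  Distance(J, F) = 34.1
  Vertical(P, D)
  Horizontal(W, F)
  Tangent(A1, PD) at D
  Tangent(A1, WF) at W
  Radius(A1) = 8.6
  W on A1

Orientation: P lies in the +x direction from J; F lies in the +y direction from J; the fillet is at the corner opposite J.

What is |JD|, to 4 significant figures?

38.62

The virtual corner opposite J is at (29.00, 34.10). Tangency of A1 to PD means the radius CD is perpendicular to PD and A1 meets WF tangentially, so CW is at right angles to WF, with radius 8.6, so the center C sits 8.6 in from both sides at C = (20.40, 25.50). That places the tangent points at D = (29.00, 25.50) on PD and W = (20.40, 34.10) on WF. Then |JD| = |D − J| = 38.62.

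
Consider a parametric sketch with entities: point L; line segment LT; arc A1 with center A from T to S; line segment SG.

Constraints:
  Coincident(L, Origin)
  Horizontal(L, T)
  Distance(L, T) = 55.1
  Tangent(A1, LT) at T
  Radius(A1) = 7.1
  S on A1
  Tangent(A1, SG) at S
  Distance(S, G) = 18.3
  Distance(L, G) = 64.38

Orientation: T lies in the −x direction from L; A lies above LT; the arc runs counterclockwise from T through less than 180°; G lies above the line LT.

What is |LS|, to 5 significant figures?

50.252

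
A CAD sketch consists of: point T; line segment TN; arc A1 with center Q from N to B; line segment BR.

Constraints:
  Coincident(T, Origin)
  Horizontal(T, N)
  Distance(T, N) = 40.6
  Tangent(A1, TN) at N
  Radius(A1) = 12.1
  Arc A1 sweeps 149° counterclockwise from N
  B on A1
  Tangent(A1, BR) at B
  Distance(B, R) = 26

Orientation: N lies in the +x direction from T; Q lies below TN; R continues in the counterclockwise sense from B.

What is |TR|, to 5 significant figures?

67.051

On A1, N sits at bearing 90° from Q; a 149° counterclockwise sweep puts B at bearing 239°, so B = Q + 12.1·(cos 239°, sin 239°) = (34.368, -22.472). Tangency of A1 to BR means the radius QB is perpendicular to BR, so BR runs along (−sin 239°, cos 239°); with |BR| = 26.0, R = (56.654, -35.863). Then |TR| = |R − T| = 67.051.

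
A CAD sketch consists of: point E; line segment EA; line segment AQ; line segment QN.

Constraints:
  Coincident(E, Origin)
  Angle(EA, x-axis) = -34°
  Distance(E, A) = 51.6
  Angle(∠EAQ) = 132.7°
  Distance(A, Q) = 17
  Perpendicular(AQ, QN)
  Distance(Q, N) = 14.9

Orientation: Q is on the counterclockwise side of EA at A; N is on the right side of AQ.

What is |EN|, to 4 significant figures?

74.12

E is at the origin; EA runs at -34.0° with length 51.6, so A = 51.6·(cos -34.0°, sin -34.0°) = (42.78, -28.85). ∠EAQ = 132.7°, so AQ runs at -34.0° + (180° − 132.7°) = 13.30° from the x-axis; with |AQ| = 17.0, Q = A + 17.0·(cos 13.30°, sin 13.30°) = (59.32, -24.94). AQ ⟂ QN; with |QN| = 14.9 on the right of AQ, N = Q + 14.9·(0.2300, -0.9732) = (62.75, -39.44). Then |EN| = |N − E| = 74.12.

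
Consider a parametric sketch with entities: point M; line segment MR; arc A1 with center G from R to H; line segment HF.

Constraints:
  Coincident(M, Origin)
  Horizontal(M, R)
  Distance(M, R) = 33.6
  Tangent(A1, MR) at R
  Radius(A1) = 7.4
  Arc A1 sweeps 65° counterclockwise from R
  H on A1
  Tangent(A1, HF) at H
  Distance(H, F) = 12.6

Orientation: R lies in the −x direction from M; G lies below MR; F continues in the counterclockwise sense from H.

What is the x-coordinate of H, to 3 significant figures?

-40.3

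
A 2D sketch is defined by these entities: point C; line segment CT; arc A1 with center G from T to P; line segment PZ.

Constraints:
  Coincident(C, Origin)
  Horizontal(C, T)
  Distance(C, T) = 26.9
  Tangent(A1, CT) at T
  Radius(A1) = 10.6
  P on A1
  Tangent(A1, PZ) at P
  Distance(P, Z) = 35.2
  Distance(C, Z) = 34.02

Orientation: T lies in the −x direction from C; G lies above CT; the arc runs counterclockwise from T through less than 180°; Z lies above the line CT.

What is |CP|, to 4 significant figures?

18.69

C is at the origin; C and T share the same y with |CT| = 26.9 and T on the −x side, so T = (-26.90, 0.000). The tangent condition forces GT to be normal to CT, so G = T + (0, 10.6) = (-26.90, 10.60). Since GP ⟂ PZ (tangency), |GZ| = √(10.6² + 35.2²) = 36.76 regardless of where P sits on A1. So Z lies on both circle(C, 34.02) and circle(G, 36.76); the above-CT intersection is Z = (1.461, 33.99). P is the foot of the tangent from Z: P = (-18.08, 4.714).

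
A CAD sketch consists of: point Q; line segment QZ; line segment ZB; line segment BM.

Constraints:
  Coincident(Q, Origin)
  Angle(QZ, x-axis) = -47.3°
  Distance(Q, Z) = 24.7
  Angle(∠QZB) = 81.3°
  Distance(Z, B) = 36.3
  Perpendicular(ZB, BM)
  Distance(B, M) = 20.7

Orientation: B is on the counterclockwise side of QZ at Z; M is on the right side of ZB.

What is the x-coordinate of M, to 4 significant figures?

55.57

∠QZB = 81.3°, so ZB runs at -47.3° + (180° − 81.3°) = 51.40° from the x-axis; with |ZB| = 36.3, B = Z + 36.3·(cos 51.40°, sin 51.40°) = (39.40, 10.22). The perpendicularity gives BM at right angles to ZB; with |BM| = 20.7 on the right of ZB, M = B + 20.7·(0.7815, -0.6239) = (55.57, -2.698). So M.x = 55.57.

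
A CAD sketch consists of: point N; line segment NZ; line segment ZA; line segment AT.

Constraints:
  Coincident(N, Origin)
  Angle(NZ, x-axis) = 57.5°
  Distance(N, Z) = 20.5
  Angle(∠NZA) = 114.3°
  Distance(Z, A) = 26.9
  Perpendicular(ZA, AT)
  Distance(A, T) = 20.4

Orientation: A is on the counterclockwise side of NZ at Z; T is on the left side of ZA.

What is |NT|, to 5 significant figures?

35.378

N is at the origin; NZ runs at 57.5° with length 20.5, so Z = 20.5·(cos 57.5°, sin 57.5°) = (11.015, 17.290). ∠NZA = 114.3°, so ZA runs at 57.5° + (180° − 114.3°) = 123.20° from the x-axis; with |ZA| = 26.9, A = Z + 26.9·(cos 123.20°, sin 123.20°) = (-3.7148, 39.798). ZA is perpendicular to AT; with |AT| = 20.4 on the left of ZA, T = A + 20.4·(-0.83676, -0.54756) = (-20.785, 28.628). Then |NT| = |T − N| = 35.378.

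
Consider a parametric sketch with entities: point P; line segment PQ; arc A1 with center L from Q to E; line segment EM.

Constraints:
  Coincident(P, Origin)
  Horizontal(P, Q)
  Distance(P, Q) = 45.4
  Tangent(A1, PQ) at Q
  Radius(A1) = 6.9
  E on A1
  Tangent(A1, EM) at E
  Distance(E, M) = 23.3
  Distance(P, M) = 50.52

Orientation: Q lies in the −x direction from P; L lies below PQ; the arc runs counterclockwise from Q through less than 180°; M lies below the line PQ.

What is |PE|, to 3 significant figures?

52.4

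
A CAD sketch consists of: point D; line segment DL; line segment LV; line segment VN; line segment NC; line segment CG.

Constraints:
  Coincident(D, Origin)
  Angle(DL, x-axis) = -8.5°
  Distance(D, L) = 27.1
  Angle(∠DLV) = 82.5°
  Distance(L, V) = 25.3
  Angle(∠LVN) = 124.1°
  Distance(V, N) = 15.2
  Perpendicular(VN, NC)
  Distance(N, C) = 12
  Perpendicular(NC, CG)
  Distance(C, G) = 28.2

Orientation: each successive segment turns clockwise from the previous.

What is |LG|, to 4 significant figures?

9.028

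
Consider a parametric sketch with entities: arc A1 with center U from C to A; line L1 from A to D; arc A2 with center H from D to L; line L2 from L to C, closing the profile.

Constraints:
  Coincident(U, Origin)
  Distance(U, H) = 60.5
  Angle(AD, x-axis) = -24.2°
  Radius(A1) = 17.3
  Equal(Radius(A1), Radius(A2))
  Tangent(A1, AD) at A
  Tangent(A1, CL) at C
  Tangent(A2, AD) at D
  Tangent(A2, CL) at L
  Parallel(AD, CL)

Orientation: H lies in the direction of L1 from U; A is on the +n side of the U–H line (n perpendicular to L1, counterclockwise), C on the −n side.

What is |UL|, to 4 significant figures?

62.92

The slot axis is L1's direction at -24.2°, so u = (cos -24.2°, sin -24.2°) = (0.9121, -0.4099) and n = (−sin -24.2°, cos -24.2°) = (0.4099, 0.9121). U is at the origin and H lies 60.5 along u from U, so H = 60.5·u = (55.18, -24.80). Tangency of A1 to both parallel lines with radius 17.3 puts A and C at U ± 17.3·n: A = (7.092, 15.78), C = (-7.092, -15.78). Equal radii place D and L the same way about H: D = H + 17.3·n = (62.27, -9.021), L = H − 17.3·n = (48.09, -40.58). Then |UL| = |L − U| = 62.92.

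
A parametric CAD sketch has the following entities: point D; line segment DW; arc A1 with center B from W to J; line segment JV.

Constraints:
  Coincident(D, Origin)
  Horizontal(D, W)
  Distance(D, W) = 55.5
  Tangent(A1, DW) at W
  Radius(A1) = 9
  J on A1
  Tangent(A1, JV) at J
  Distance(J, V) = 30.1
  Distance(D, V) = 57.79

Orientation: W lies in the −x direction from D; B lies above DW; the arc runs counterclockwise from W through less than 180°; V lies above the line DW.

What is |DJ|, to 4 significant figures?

47.24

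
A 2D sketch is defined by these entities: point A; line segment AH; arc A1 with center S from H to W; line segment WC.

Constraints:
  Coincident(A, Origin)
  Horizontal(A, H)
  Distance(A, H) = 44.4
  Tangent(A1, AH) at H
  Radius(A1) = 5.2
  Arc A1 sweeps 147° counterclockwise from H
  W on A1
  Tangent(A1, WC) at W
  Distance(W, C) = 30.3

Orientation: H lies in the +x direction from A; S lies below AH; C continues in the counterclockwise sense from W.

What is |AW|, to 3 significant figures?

42.7

A is at the origin; AH is horizontal with |AH| = 44.4 and H on the +x side, so H = (44.4, 0.00). A1 meets AH tangentially, so SH is at right angles to AH, so S = H + (0, -5.2) = (44.4, -5.20). On A1, H sits at bearing 90° from S; a 147° counterclockwise sweep puts W at bearing 237°, so W = S + 5.2·(cos 237°, sin 237°) = (41.6, -9.56). Then |AW| = |W − A| = 42.7.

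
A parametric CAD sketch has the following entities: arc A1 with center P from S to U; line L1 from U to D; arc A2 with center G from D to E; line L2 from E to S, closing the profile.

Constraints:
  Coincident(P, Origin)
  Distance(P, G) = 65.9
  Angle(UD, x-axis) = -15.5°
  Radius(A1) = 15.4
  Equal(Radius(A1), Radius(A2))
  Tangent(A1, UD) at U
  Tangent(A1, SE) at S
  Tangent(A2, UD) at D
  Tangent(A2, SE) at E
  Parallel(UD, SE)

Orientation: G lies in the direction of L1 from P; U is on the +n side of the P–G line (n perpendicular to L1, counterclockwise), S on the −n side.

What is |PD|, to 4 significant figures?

67.68

The slot axis is L1's direction at -15.5°, so u = (cos -15.5°, sin -15.5°) = (0.9636, -0.2672) and n = (−sin -15.5°, cos -15.5°) = (0.2672, 0.9636). P is at the origin and G lies 65.9 along u from P, so G = 65.9·u = (63.50, -17.61). Tangency of A1 to both parallel lines with radius 15.4 puts U and S at P ± 15.4·n: U = (4.115, 14.84), S = (-4.115, -14.84). Equal radii place D and E the same way about G: D = G + 15.4·n = (67.62, -2.771), E = G − 15.4·n = (59.39, -32.45). Then |PD| = |D − P| = 67.68.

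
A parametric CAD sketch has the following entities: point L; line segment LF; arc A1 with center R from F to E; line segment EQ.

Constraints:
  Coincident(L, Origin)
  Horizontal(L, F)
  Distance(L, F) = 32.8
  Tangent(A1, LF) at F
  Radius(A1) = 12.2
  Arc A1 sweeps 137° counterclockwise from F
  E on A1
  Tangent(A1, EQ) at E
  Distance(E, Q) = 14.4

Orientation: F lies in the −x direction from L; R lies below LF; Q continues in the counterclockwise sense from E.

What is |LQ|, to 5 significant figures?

43.511

L is at the origin; LF is horizontal with |LF| = 32.8 and F on the −x side, so F = (-32.800, 0.0000). The tangent condition forces RF to be normal to LF, so R = F + (0, -12.2) = (-32.800, -12.200). On A1, F sits at bearing 90° from R; a 137° counterclockwise sweep puts E at bearing 227°, so E = R + 12.2·(cos 227°, sin 227°) = (-41.120, -21.123). The tangent condition forces RE to be normal to EQ, so EQ runs along (−sin 227°, cos 227°); with |EQ| = 14.4, Q = (-30.589, -30.943). Then |LQ| = |Q − L| = 43.511.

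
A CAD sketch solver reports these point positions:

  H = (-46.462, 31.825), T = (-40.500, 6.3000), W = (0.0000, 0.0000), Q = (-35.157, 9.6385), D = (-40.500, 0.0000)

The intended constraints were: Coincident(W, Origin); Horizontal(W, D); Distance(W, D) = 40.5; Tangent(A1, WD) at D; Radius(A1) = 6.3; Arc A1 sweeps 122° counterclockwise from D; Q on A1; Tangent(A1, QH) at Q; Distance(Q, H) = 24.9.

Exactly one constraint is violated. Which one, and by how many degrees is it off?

Tangent(A1, QH) at Q — off by 5.00°.

W = (0.00, 0.00) ✓; W.y = 0.00, D.y = 0.00 ✓; |WD| = 40.50 ✓; ∠(TD, DW) = 90.00° ✓; |TD| = 6.300 ✓; bearing(T→Q) − bearing(T→D) = 122.0° ✓; |TQ| = 6.300 ✓; ∠(TQ, QH) = 95.00° ✗; |QH| = 24.90 ✓.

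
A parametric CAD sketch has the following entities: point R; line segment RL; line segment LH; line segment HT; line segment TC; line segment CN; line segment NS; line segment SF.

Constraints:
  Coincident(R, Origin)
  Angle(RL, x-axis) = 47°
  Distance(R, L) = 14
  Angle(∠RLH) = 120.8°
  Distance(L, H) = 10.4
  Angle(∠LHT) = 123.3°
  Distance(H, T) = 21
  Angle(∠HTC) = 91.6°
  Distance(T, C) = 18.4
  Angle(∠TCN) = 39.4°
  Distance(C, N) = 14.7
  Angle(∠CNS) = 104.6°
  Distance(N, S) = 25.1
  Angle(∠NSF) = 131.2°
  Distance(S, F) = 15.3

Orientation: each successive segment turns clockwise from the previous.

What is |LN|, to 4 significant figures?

17.63

∠HTC = 91.6° gives TC at -157.3° from the x-axis; with |TC| = 18.4, C = (10.30, -18.65). ∠TCN = 39.4° gives CN at 62.10° from the x-axis; with |CN| = 14.7, N = (17.18, -5.660). Then |LN| = |N − L| = 17.63.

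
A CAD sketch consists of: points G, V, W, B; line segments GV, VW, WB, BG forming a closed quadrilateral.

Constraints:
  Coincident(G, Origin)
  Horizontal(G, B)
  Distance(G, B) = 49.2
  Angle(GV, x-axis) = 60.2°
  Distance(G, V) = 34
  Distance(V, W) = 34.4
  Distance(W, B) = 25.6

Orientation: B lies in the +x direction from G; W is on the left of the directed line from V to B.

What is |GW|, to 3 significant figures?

57.1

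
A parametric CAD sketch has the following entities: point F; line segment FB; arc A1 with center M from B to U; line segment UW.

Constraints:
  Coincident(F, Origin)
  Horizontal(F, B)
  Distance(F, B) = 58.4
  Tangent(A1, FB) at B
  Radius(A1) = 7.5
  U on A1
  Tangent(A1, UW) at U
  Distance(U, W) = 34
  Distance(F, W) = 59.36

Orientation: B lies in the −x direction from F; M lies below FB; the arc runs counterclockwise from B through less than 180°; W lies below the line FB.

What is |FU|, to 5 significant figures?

65.551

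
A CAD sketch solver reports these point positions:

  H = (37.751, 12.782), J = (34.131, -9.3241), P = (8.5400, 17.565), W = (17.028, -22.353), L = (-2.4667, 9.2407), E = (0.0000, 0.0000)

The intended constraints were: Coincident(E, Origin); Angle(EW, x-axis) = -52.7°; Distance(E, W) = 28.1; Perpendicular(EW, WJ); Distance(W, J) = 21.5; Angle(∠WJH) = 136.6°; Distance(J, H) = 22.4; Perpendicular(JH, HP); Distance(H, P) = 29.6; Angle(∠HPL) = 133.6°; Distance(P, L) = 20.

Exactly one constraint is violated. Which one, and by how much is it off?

Distance(P, L) = 20 — off by 6.20.

E = (0.00, 0.00) ✓; EW at -52.70° ✓; |EW| = 28.10 ✓; ∠(EW, WJ) = 90.00° ✓; |WJ| = 21.50 ✓; ∠WJH = 136.6° ✓; |JH| = 22.40 ✓; ∠(JH, HP) = 90.00° ✓; |HP| = 29.60 ✓; ∠HPL = 133.6° ✓; |PL| = 13.80 ✗.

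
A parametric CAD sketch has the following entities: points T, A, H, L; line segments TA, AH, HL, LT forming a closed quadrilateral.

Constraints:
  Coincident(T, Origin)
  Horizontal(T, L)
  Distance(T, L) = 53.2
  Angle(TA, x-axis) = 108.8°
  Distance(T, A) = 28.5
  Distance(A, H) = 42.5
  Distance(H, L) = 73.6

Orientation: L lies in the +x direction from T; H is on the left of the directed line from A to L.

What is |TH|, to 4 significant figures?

64.04

Checks: T.y = 0.00, L.y = 0.00 ✓; |AH| = 42.50 ✓; |HL| = 73.60 ✓.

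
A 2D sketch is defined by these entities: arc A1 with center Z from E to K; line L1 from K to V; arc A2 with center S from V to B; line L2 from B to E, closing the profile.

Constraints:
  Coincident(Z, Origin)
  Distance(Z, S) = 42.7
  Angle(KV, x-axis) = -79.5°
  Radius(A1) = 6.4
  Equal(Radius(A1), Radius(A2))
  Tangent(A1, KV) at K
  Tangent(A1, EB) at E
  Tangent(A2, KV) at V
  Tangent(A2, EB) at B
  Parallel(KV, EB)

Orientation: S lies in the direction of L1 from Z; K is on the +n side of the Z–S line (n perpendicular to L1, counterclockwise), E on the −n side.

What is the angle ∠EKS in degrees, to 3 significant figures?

81.5°

The slot axis is L1's direction at -79.5°, so u = (cos -79.5°, sin -79.5°) = (0.182, -0.983) and n = (−sin -79.5°, cos -79.5°) = (0.983, 0.182). Z is at the origin and S lies 42.7 along u from Z, so S = 42.7·u = (7.78, -42.0). Tangency of A1 to both parallel lines with radius 6.4 puts K and E at Z ± 6.4·n: K = (6.29, 1.17), E = (-6.29, -1.17). Then cos ∠EKS = KE·KS / (|KE||KS|), giving 81.5°.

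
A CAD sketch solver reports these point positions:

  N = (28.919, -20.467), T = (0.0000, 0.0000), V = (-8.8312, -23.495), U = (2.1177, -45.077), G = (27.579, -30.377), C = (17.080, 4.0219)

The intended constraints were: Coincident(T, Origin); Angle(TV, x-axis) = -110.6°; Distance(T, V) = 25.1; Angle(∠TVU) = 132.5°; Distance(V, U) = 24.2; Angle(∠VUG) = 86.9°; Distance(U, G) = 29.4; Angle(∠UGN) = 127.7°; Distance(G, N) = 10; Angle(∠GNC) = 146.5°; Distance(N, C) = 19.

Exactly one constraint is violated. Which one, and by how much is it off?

Distance(N, C) = 19 — off by 8.20.

T = (0.00, 0.00) ✓; TV at -110.6° ✓; |TV| = 25.10 ✓; ∠TVU = 132.5° ✓; |VU| = 24.20 ✓; ∠VUG = 86.90° ✓; |UG| = 29.40 ✓; ∠UGN = 127.7° ✓; |GN| = 10.00 ✓; ∠GNC = 146.5° ✓; |NC| = 27.20 ✗.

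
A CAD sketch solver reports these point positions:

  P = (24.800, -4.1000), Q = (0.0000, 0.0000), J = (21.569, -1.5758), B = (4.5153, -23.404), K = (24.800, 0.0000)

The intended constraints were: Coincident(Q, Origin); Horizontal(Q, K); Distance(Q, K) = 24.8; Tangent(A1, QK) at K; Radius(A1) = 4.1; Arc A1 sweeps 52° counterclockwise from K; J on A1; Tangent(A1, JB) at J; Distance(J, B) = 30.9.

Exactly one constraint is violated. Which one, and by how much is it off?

Distance(J, B) = 30.9 — off by 3.20.

Q = (0.00, 0.00) ✓; Q.y = 0.00, K.y = 0.00 ✓; |QK| = 24.80 ✓; ∠(PK, KQ) = 90.00° ✓; |PK| = 4.100 ✓; bearing(P→J) − bearing(P→K) = 52.00° ✓; |PJ| = 4.100 ✓; ∠(PJ, JB) = 90.00° ✓; |JB| = 27.70 ✗.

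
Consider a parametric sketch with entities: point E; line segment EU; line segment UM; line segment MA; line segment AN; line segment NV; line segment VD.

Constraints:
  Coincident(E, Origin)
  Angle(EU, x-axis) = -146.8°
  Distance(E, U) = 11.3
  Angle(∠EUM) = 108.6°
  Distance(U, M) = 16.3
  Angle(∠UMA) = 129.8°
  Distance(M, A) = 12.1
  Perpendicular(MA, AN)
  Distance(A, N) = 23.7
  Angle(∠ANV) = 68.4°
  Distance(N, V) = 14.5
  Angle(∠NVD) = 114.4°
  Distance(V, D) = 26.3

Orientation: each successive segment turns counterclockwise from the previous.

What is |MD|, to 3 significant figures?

8.34

∠ANV = 68.4° gives NV at 176° from the x-axis; with |NV| = 14.5, V = (1.22, -4.76). ∠NVD = 114.4° gives VD at -118° from the x-axis; with |VD| = 26.3, D = (-11.1, -28.0). Then |MD| = |D − M| = 8.34.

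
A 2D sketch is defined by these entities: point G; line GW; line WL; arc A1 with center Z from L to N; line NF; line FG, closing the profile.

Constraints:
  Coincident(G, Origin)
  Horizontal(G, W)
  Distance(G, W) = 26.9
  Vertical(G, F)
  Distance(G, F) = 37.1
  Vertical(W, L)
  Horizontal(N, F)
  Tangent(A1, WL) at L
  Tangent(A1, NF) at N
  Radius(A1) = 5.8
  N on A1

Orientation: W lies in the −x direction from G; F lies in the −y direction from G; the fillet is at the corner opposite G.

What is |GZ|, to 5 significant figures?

37.748

G is at the origin; GW is horizontal with |GW| = 26.9 and W on the −x side, so W = (-26.900, 0.0000). GF is vertical with |GF| = 37.1 and F on the −y side, so F = (0.0000, -37.100). The virtual corner opposite G is at (-26.900, -37.100). A1 meets WL tangentially, so ZL is at right angles to WL and since A1 is tangent to NF there, ZN ⟂ NF, with radius 5.8, so the center Z sits 5.8 in from both sides at Z = (-21.100, -31.300). Then |GZ| = |Z − G| = 37.748.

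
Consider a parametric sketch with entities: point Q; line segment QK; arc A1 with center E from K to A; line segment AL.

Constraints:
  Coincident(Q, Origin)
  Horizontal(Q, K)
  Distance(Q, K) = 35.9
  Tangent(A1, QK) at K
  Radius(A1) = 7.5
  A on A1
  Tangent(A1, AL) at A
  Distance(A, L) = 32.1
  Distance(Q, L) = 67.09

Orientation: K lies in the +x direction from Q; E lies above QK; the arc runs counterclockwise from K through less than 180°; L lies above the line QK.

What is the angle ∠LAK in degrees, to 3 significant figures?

152°

Q is at the origin; Q and K share the same y with |QK| = 35.9 and K on the +x side, so K = (35.9, 0.00). A1 meets QK tangentially, so EK is at right angles to QK, so E = K + (0, 7.5) = (35.9, 7.50). Since EA ⟂ AL (tangency), |EL| = √(7.5² + 32.1²) = 33.0 regardless of where A sits on A1. So L lies on both circle(Q, 67.09) and circle(E, 33.0); the above-QK intersection is L = (60.0, 30.0). A is the foot of the tangent from L: A = (42.1, 3.32).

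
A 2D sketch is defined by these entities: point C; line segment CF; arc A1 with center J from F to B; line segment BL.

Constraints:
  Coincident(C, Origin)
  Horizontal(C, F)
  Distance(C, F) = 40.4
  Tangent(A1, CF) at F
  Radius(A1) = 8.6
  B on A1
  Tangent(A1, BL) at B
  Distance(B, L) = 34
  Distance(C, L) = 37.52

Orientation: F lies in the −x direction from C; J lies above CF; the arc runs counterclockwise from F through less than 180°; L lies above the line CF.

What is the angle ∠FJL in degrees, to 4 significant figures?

136.1°

C is at the origin; C and F share the same y with |CF| = 40.4 and F on the −x side, so F = (-40.40, 0.000). The tangent condition forces JF to be normal to CF, so J = F + (0, 8.6) = (-40.40, 8.600). Since JB ⟂ BL (tangency), |JL| = √(8.6² + 34.0²) = 35.07 regardless of where B sits on A1. So L lies on both circle(C, 37.52) and circle(J, 35.07); the above-CF intersection is L = (-16.10, 33.89). B is the foot of the tangent from L: B = (-32.93, 4.344).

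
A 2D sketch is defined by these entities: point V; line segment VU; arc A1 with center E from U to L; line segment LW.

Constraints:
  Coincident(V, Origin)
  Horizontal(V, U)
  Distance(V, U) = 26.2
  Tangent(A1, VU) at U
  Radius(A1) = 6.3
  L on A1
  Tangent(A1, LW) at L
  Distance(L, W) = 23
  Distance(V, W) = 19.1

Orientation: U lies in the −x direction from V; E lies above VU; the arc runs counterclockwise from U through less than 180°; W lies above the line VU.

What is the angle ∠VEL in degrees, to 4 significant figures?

31.04°

Checks: |EL| = 6.300 ✓; ∠(EL, LW) = 90.00° ✓; |LW| = 23.00 ✓; |VW| = 19.10 ✓.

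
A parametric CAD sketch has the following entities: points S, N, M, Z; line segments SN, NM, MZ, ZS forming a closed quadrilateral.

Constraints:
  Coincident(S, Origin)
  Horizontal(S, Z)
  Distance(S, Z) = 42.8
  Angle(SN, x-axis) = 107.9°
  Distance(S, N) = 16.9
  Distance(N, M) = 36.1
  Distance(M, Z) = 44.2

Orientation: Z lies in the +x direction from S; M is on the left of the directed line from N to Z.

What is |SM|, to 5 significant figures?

45.239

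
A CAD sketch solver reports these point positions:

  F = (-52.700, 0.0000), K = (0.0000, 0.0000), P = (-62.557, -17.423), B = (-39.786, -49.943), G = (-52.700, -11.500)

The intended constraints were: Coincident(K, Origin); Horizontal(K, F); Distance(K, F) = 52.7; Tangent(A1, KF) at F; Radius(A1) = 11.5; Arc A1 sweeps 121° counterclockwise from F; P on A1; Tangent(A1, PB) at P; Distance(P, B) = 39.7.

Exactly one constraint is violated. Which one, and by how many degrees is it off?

Tangent(A1, PB) at P — off by 4.00°.

K = (0.00, 0.00) ✓; K.y = 0.00, F.y = 0.00 ✓; |KF| = 52.70 ✓; ∠(GF, FK) = 90.00° ✓; |GF| = 11.50 ✓; bearing(G→P) − bearing(G→F) = 121.0° ✓; |GP| = 11.50 ✓; ∠(GP, PB) = 86.00° ✗; |PB| = 39.70 ✓.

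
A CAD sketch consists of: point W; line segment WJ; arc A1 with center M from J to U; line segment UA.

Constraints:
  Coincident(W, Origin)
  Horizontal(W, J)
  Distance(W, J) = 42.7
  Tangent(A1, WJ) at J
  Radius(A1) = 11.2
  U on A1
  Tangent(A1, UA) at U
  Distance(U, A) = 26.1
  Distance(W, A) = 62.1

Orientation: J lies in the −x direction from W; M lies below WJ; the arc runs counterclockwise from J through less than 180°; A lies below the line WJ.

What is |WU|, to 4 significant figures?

55.33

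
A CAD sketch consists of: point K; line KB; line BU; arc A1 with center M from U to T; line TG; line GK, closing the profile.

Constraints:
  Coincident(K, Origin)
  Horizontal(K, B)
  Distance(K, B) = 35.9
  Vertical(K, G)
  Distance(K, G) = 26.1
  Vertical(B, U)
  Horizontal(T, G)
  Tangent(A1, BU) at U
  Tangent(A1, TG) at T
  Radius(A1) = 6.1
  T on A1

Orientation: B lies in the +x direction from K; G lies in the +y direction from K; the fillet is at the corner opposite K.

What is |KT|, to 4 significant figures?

39.61

K is at the origin; K and B share the same y with |KB| = 35.9 and B on the +x side, so B = (35.90, 0.000). K and G share the same x with |KG| = 26.1 and G on the +y side, so G = (0.000, 26.10). The virtual corner opposite K is at (35.90, 26.10). The tangent condition forces MU to be normal to BU and the tangent condition forces MT to be normal to TG, with radius 6.1, so the center M sits 6.1 in from both sides at M = (29.80, 20.00). That places the tangent points at U = (35.90, 20.00) on BU and T = (29.80, 26.10) on TG. Then |KT| = |T − K| = 39.61.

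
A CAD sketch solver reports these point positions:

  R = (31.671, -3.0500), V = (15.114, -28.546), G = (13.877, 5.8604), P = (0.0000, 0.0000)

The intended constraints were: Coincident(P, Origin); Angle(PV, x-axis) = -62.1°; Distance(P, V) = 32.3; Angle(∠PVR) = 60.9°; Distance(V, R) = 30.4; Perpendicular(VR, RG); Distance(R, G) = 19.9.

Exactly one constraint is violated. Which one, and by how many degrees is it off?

Perpendicular(VR, RG) — off by 6.40°.

P = (0.00, 0.00) ✓; PV at -62.10° ✓; |PV| = 32.30 ✓; ∠PVR = 60.90° ✓; |VR| = 30.40 ✓; ∠(VR, RG) = 96.40° ✗; |RG| = 19.90 ✓.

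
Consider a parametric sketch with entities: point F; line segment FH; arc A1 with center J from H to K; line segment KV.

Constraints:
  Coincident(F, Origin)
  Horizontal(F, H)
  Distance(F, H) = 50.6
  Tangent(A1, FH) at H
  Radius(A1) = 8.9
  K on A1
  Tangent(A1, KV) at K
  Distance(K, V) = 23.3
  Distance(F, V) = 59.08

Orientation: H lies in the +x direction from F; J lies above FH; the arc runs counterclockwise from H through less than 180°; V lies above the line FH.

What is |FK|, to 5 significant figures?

59.990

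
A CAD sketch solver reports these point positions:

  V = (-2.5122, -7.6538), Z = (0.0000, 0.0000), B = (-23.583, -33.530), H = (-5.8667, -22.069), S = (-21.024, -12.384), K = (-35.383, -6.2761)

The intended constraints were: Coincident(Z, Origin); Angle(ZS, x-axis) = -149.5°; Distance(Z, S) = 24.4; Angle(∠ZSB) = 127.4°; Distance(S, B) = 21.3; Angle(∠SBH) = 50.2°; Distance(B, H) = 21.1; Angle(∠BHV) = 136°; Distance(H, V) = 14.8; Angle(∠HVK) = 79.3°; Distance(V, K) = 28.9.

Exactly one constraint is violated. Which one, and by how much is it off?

Distance(V, K) = 28.9 — off by 4.00.

Z = (0.00, 0.00) ✓; ZS at -149.5° ✓; |ZS| = 24.40 ✓; ∠ZSB = 127.4° ✓; |SB| = 21.30 ✓; ∠SBH = 50.20° ✓; |BH| = 21.10 ✓; ∠BHV = 136.0° ✓; |HV| = 14.80 ✓; ∠HVK = 79.30° ✓; |VK| = 32.90 ✗.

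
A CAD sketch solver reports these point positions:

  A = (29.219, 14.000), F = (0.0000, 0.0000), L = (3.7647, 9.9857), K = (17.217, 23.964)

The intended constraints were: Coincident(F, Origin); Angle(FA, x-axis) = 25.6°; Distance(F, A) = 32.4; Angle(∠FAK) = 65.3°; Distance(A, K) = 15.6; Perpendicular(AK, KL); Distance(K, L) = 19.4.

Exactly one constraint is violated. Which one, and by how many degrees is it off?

Perpendicular(AK, KL) — off by 4.20°.

F = (0.00, 0.00) ✓; FA at 25.60° ✓; |FA| = 32.40 ✓; ∠FAK = 65.30° ✓; |AK| = 15.60 ✓; ∠(AK, KL) = 85.80° ✗; |KL| = 19.40 ✓.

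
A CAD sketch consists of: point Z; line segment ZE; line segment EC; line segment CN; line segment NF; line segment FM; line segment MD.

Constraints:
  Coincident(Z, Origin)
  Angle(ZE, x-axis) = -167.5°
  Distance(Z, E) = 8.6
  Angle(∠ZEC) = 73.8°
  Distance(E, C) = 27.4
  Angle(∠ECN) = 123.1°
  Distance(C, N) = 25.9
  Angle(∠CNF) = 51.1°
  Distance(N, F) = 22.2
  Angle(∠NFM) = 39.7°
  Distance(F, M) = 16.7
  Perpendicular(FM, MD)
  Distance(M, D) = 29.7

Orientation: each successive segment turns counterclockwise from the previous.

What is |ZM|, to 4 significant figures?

30.98

∠CNF = 51.1° gives NF at 124.5° from the x-axis; with |NF| = 22.2, F = (18.01, -9.587). ∠NFM = 39.7° gives FM at -95.20° from the x-axis; with |FM| = 16.7, M = (16.50, -26.22). Then |ZM| = |M − Z| = 30.98.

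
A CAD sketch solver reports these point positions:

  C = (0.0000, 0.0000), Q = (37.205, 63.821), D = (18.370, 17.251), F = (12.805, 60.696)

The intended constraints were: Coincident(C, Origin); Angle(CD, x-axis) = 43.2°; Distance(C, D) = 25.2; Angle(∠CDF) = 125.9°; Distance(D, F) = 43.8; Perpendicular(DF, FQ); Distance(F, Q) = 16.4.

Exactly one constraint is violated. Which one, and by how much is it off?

Distance(F, Q) = 16.4 — off by 8.20.

C = (0.00, 0.00) ✓; CD at 43.20° ✓; |CD| = 25.20 ✓; ∠CDF = 125.9° ✓; |DF| = 43.80 ✓; ∠(DF, FQ) = 90.00° ✓; |FQ| = 24.60 ✗.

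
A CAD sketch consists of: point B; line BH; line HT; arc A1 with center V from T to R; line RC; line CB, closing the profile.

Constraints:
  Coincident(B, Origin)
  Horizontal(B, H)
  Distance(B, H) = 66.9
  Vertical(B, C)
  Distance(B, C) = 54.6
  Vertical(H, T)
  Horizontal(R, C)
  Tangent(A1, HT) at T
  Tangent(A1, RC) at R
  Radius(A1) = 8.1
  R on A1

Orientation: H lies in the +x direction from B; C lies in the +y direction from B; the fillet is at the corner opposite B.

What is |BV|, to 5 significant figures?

74.965

B is at the origin; B and H share the same y with |BH| = 66.9 and H on the +x side, so H = (66.900, 0.0000). B and C share the same x with |BC| = 54.6 and C on the +y side, so C = (0.0000, 54.600). The virtual corner opposite B is at (66.900, 54.600). Since A1 is tangent to HT there, VT ⟂ HT and since A1 is tangent to RC there, VR ⟂ RC, with radius 8.1, so the center V sits 8.1 in from both sides at V = (58.800, 46.500). Then |BV| = |V − B| = 74.965.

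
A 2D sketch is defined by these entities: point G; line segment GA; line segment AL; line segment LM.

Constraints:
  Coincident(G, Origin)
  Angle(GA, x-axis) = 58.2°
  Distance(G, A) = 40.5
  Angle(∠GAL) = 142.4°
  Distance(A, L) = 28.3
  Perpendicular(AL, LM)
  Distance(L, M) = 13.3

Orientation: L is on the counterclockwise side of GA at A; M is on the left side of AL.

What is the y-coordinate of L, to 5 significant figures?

62.576

G is at the origin; GA runs at 58.2° with length 40.5, so A = 40.5·(cos 58.2°, sin 58.2°) = (21.342, 34.421). ∠GAL = 142.4°, so AL runs at 58.2° + (180° − 142.4°) = 95.800° from the x-axis; with |AL| = 28.3, L = A + 28.3·(cos 95.800°, sin 95.800°) = (18.482, 62.576). So L.y = 62.576.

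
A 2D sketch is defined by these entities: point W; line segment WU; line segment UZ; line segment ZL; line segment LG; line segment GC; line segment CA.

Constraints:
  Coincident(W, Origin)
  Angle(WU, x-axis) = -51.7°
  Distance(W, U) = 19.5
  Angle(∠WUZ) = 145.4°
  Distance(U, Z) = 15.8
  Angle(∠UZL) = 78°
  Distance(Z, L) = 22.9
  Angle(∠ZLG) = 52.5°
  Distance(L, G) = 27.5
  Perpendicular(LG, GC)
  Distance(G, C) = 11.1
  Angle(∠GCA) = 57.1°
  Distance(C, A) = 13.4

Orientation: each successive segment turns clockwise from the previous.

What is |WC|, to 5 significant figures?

24.378

W is at the origin; WU runs at -51.7° with length 19.5, so U = (12.086, -15.303). ∠WUZ = 145.4° gives UZ at -86.300° from the x-axis; with |UZ| = 15.8, Z = (13.105, -31.070). ∠UZL = 78.0° gives ZL at 171.70° from the x-axis; with |ZL| = 22.9, L = (-9.5548, -27.764). ∠ZLG = 52.5° gives LG at 44.200° from the x-axis; with |LG| = 27.5, G = (10.160, -8.5924). LG ⟂ GC, so GC runs at -45.800°; with |GC| = 11.1, C = (17.899, -16.550). Then |WC| = |C − W| = 24.378.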